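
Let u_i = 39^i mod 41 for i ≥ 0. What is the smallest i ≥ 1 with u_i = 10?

u_0 = 1; u_1 = 39; u_2 = 4; u_3 = 33; u_4 = 16; u_5 = 9; u_6 = 23; u_7 = 36; u_8 = 10; u_9 = 21; u_{10} = 40; u_{11} = 2; u_{12} = 37; u_{13} = 8; u_{14} = 25; u_{15} = 32; u_{16} = 18; u_{17} = 5; u_{18} = 31; u_{19} = 20; u_{20} = 1.
Since u_{20} = u_0 = 1, the sequence is periodic with period 20.
The value 10 first appears (with i ≥ 1) at u_8.

8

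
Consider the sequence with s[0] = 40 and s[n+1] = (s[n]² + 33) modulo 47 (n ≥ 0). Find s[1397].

41

We have s[0] = 40,  s[1] = 35,  s[2] = 36,  s[3] = 13,  s[4] = 14,  s[5] = 41,  s[6] = 22,  s[7] = 0,  s[8] = 33,  s[9] = 41.
Since s[9] = s[5] = 41, the sequence is eventually periodic: after a pre-period of length 5 it cycles with period 4.
For n ≥ 5, s[n] depends only on (n - 5) mod 4. (1397 - 5) mod 4 = 0, so s[1397] = s[5] = 41.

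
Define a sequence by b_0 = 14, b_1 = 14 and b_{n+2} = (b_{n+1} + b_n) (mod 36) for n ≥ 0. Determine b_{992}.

Listing terms: b_0 = 14; b_1 = 14; b_2 = 28; b_3 = 6; b_4 = 34; b_5 = 4; b_6 = 2; b_7 = 6; b_8 = 8; b_9 = 14; b_{10} = 22; b_{11} = 0; b_{12} = 22; b_{13} = 22; b_{14} = 8; b_{15} = 30; b_{16} = 2; b_{17} = 32; b_{18} = 34; b_{19} = 30; b_{20} = 28; b_{21} = 22; b_{22} = 14; b_{23} = 0; b_{24} = 14; b_{25} = 14.
The sequence repeats with period 24.
So b_{992} = b_{0 + ((992-0) mod 24)} = b_8 = 8.

8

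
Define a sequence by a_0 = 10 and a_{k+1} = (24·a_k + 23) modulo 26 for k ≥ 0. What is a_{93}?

Computing terms: a_0 = 10, a_1 = 3, a_2 = 17, a_3 = 15, a_4 = 19, a_5 = 11, a_6 = 1, a_7 = 21, a_8 = 7, a_9 = 9, a_{10} = 5, a_{11} = 13, a_{12} = 23, a_{13} = 3.
Since a_{13} = a_1 = 3, the sequence is eventually periodic: after a pre-period of length 1 it cycles with period 12.
For k ≥ 1, a_k depends only on (k - 1) mod 12. (93 - 1) mod 12 = 8, so a_{93} = a_9 = 9.

9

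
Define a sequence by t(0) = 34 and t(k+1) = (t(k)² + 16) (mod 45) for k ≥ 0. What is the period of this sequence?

3

We have t(0) = 34, t(1) = 2, t(2) = 20, t(3) = 11, t(4) = 2.
Since t(4) = t(1) = 2, the sequence is eventually periodic: after a pre-period of length 1 it cycles with period 3.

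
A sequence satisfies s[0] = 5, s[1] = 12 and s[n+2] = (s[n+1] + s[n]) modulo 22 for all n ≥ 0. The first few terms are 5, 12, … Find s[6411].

Computing terms: s[0] = 5; s[1] = 12; s[2] = 17; s[3] = 7; s[4] = 2; s[5] = 9; s[6] = 11; s[7] = 20; s[8] = 9; s[9] = 7; s[10] = 16; s[11] = 1; s[12] = 17; s[13] = 18; s[14] = 13; s[15] = 9; s[16] = 0; s[17] = 9; s[18] = 9; s[19] = 18; s[20] = 5; s[21] = 1; s[22] = 6; s[23] = 7; s[24] = 13; s[25] = 20; s[26] = 11; s[27] = 9; s[28] = 20; s[29] = 7; s[30] = 5; s[31] = 12.
The sequence repeats with period 30.
So s[6411] = s[0 + ((6411-0) mod 30)] = s[21] = 1.

1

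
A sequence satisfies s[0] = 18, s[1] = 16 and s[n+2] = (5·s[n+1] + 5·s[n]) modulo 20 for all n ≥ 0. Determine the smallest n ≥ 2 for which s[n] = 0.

4

s[0] = 18,  s[1] = 16,  s[2] = 10,  s[3] = 10,  s[4] = 0,  s[5] = 10,  s[6] = 10.
Since (s[5], s[6]) = (s[2], s[3]) = (10, 10) (two consecutive terms determine the rest), the sequence is eventually periodic: after a pre-period of length 2 it cycles with period 3.
The value 0 first appears (with n ≥ 2) at s[4].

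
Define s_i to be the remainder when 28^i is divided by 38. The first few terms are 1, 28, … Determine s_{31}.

6

Listing terms: s_0 = 1, s_1 = 28, s_2 = 24, s_3 = 26, s_4 = 6, s_5 = 16, s_6 = 30, s_7 = 4, s_8 = 36, s_9 = 20, s_{10} = 28.
Since s_{10} = s_1 = 28, the sequence is eventually periodic: after a pre-period of length 1 it cycles with period 9.
For i ≥ 1, s_i depends only on (i - 1) mod 9. (31 - 1) mod 9 = 3, so s_{31} = s_4 = 6.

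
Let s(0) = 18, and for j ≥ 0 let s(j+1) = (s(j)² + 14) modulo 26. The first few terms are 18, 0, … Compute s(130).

14

Listing terms: s(0) = 18; s(1) = 0; s(2) = 14; s(3) = 2; s(4) = 18.
The sequence repeats with period 4.
(130 - 0) mod 4 = 2, so s(130) = s(2) = 14.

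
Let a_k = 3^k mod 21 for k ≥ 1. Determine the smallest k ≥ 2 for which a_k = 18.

4

Computing terms: a_1 = 3,  a_2 = 9,  a_3 = 6,  a_4 = 18,  a_5 = 12,  a_6 = 15,  a_7 = 3.
Since a_7 = a_1 = 3, the sequence is periodic with period 6.
The value 18 first appears (with k ≥ 2) at a_4.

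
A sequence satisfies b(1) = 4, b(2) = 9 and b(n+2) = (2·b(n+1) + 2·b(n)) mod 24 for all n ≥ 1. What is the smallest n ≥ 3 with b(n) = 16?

Listing terms: b(1) = 4; b(2) = 9; b(3) = 2; b(4) = 22; b(5) = 0; b(6) = 20; b(7) = 16; b(8) = 0; b(9) = 8; b(10) = 16; b(11) = 0.
Since (b(10), b(11)) = (b(7), b(8)) = (16, 0) (two consecutive terms determine the rest), the sequence is eventually periodic: after a pre-period of length 6 it cycles with period 3.
The value 16 first appears (with n ≥ 3) at b(7).

7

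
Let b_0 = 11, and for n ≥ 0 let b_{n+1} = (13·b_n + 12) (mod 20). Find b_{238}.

7

b_0 = 11,  b_1 = 15,  b_2 = 7,  b_3 = 3,  b_4 = 11.
Since b_4 = b_0 = 11, the sequence is periodic with period 4.
(238 - 0) mod 4 = 2, so b_{238} = b_2 = 7.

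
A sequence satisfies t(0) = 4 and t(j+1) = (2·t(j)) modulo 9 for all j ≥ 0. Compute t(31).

Listing terms: t(0) = 4; t(1) = 8; t(2) = 7; t(3) = 5; t(4) = 1; t(5) = 2; t(6) = 4.
The sequence repeats with period 6.
(31 - 0) mod 6 = 1, so t(31) = t(1) = 8.

8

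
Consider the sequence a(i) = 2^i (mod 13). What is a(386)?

4

a(1) = 2, a(2) = 4, a(3) = 8, a(4) = 3, a(5) = 6, a(6) = 12, a(7) = 11, a(8) = 9, a(9) = 5, a(10) = 10, a(11) = 7, a(12) = 1, a(13) = 2.
Since a(13) = a(1) = 2, the sequence is periodic with period 12.
So a(386) = a(1 + ((386-1) mod 12)) = a(2) = 4.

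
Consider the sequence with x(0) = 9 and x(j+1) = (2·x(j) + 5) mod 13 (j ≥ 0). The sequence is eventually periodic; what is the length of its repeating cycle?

12

Computing terms: x(0) = 9,  x(1) = 10,  x(2) = 12,  x(3) = 3,  x(4) = 11,  x(5) = 1,  x(6) = 7,  x(7) = 6,  x(8) = 4,  x(9) = 0,  x(10) = 5,  x(11) = 2,  x(12) = 9.
The sequence repeats with period 12.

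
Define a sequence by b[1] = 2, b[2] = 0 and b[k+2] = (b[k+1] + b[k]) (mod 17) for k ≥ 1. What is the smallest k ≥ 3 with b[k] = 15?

19

Computing terms: b[1] = 2,  b[2] = 0,  b[3] = 2,  b[4] = 2,  b[5] = 4,  b[6] = 6,  b[7] = 10,  b[8] = 16,  b[9] = 9,  b[10] = 8,  b[11] = 0,  b[12] = 8,  b[13] = 8,  b[14] = 16,  b[15] = 7,  b[16] = 6,  b[17] = 13,  b[18] = 2,  b[19] = 15,  b[20] = 0,  b[21] = 15,  b[22] = 15,  b[23] = 13,  b[24] = 11,  b[25] = 7,  b[26] = 1,  b[27] = 8,  b[28] = 9,  b[29] = 0,  b[30] = 9,  b[31] = 9,  b[32] = 1,  b[33] = 10,  b[34] = 11,  b[35] = 4,  b[36] = 15,  b[37] = 2,  b[38] = 0.
The sequence repeats with period 36.
The value 15 first appears (with k ≥ 3) at b[19].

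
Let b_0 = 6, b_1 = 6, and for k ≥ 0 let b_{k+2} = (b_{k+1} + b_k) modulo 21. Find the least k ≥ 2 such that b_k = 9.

b_0 = 6; b_1 = 6; b_2 = 12; b_3 = 18; b_4 = 9; b_5 = 6; b_6 = 15; b_7 = 0; b_8 = 15; b_9 = 15; b_{10} = 9; b_{11} = 3; b_{12} = 12; b_{13} = 15; b_{14} = 6; b_{15} = 0; b_{16} = 6; b_{17} = 6.
Since (b_{16}, b_{17}) = (b_0, b_1) = (6, 6) (two consecutive terms determine the rest), the sequence is periodic with period 16.
The value 9 first appears (with k ≥ 2) at b_4.

4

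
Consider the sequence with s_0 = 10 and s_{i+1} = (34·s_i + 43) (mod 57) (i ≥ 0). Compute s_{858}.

7

s_0 = 10,  s_1 = 41,  s_2 = 12,  s_3 = 52,  s_4 = 44,  s_5 = 0,  s_6 = 43,  s_7 = 23,  s_8 = 27,  s_9 = 49,  s_{10} = 56,  s_{11} = 9,  s_{12} = 7,  s_{13} = 53,  s_{14} = 21,  s_{15} = 16,  s_{16} = 17,  s_{17} = 51,  s_{18} = 10.
The sequence repeats with period 18.
So s_{858} = s_{0 + ((858-0) mod 18)} = s_{12} = 7.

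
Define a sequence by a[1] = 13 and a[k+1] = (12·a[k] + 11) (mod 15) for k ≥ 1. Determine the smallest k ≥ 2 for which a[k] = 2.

2

We have a[1] = 13, a[2] = 2, a[3] = 5, a[4] = 11, a[5] = 8, a[6] = 2.
Since a[6] = a[2] = 2, the sequence is eventually periodic: after a pre-period of length 1 it cycles with period 4.
The value 2 first appears (with k ≥ 2) at a[2].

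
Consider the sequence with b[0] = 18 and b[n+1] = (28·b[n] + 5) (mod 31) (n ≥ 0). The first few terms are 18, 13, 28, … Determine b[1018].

We have b[0] = 18,  b[1] = 13,  b[2] = 28,  b[3] = 14,  b[4] = 25,  b[5] = 23,  b[6] = 29,  b[7] = 11,  b[8] = 3,  b[9] = 27,  b[10] = 17,  b[11] = 16,  b[12] = 19,  b[13] = 10,  b[14] = 6,  b[15] = 18.
Since b[15] = b[0] = 18, the sequence is periodic with period 15.
(1018 - 0) mod 15 = 13, so b[1018] = b[13] = 10.

10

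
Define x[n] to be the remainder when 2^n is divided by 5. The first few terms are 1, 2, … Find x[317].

2

Computing terms: x[0] = 1, x[1] = 2, x[2] = 4, x[3] = 3, x[4] = 1.
The sequence repeats with period 4.
(317 - 0) mod 4 = 1, so x[317] = x[1] = 2.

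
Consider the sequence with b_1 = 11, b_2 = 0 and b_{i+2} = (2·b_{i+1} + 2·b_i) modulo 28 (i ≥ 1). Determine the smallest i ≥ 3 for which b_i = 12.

11

b_1 = 11,  b_2 = 0,  b_3 = 22,  b_4 = 16,  b_5 = 20,  b_6 = 16,  b_7 = 16,  b_8 = 8,  b_9 = 20,  b_{10} = 0,  b_{11} = 12,  b_{12} = 24,  b_{13} = 16,  b_{14} = 24,  b_{15} = 24,  b_{16} = 12,  b_{17} = 16,  b_{18} = 0,  b_{19} = 4,  b_{20} = 8,  b_{21} = 24,  b_{22} = 8,  b_{23} = 8,  b_{24} = 4,  b_{25} = 24,  b_{26} = 0,  b_{27} = 20,  b_{28} = 12,  b_{29} = 8,  b_{30} = 12,  b_{31} = 12,  b_{32} = 20,  b_{33} = 8,  b_{34} = 0,  b_{35} = 16,  b_{36} = 4,  b_{37} = 12,  b_{38} = 4,  b_{39} = 4,  b_{40} = 16,  b_{41} = 12,  b_{42} = 0,  b_{43} = 24,  b_{44} = 20,  b_{45} = 4,  b_{46} = 20,  b_{47} = 20,  b_{48} = 24,  b_{49} = 4,  b_{50} = 0,  b_{51} = 8,  b_{52} = 16,  b_{53} = 20.
Since (b_{52}, b_{53}) = (b_4, b_5) = (16, 20) (two consecutive terms determine the rest), the sequence is eventually periodic: after a pre-period of length 3 it cycles with period 48.
The value 12 first appears (with i ≥ 3) at b_{11}.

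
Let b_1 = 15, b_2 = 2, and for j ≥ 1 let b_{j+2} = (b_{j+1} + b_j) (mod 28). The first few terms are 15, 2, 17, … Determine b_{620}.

2

Computing terms: b_1 = 15, b_2 = 2, b_3 = 17, b_4 = 19, b_5 = 8, b_6 = 27, b_7 = 7, b_8 = 6, b_9 = 13, b_{10} = 19, b_{11} = 4, b_{12} = 23, b_{13} = 27, b_{14} = 22, b_{15} = 21, b_{16} = 15, b_{17} = 8, b_{18} = 23, b_{19} = 3, b_{20} = 26, b_{21} = 1, b_{22} = 27, b_{23} = 0, b_{24} = 27, b_{25} = 27, b_{26} = 26, b_{27} = 25, b_{28} = 23, b_{29} = 20, b_{30} = 15, b_{31} = 7, b_{32} = 22, b_{33} = 1, b_{34} = 23, b_{35} = 24, b_{36} = 19, b_{37} = 15, b_{38} = 6, b_{39} = 21, b_{40} = 27, b_{41} = 20, b_{42} = 19, b_{43} = 11, b_{44} = 2, b_{45} = 13, b_{46} = 15, b_{47} = 0, b_{48} = 15, b_{49} = 15, b_{50} = 2.
Since (b_{49}, b_{50}) = (b_1, b_2) = (15, 2) (two consecutive terms determine the rest), the sequence is periodic with period 48.
So b_{620} = b_{1 + ((620-1) mod 48)} = b_{44} = 2.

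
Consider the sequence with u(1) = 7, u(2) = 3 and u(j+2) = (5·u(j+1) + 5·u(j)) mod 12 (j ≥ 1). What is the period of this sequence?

6

Computing terms: u(1) = 7; u(2) = 3; u(3) = 2; u(4) = 1; u(5) = 3; u(6) = 8; u(7) = 7; u(8) = 3.
Since (u(7), u(8)) = (u(1), u(2)) = (7, 3) (two consecutive terms determine the rest), the sequence is periodic with period 6.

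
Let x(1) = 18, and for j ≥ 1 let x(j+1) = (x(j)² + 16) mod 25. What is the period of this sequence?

3

Listing terms: x(1) = 18, x(2) = 15, x(3) = 16, x(4) = 22, x(5) = 0, x(6) = 16.
Since x(6) = x(3) = 16, the sequence is eventually periodic: after a pre-period of length 2 it cycles with period 3.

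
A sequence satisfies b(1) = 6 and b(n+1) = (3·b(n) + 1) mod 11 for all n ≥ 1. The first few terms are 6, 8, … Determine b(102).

Computing terms: b(1) = 6, b(2) = 8, b(3) = 3, b(4) = 10, b(5) = 9, b(6) = 6.
The sequence repeats with period 5.
(102 - 1) mod 5 = 1, so b(102) = b(2) = 8.

8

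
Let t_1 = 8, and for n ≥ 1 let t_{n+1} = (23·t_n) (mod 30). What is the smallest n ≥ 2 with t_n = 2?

3

t_1 = 8; t_2 = 4; t_3 = 2; t_4 = 16; t_5 = 8.
Since t_5 = t_1 = 8, the sequence is periodic with period 4.
The value 2 first appears (with n ≥ 2) at t_3.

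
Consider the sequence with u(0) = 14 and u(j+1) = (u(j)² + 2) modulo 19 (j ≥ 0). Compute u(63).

Computing terms: u(0) = 14, u(1) = 8, u(2) = 9, u(3) = 7, u(4) = 13, u(5) = 0, u(6) = 2, u(7) = 6, u(8) = 0.
Since u(8) = u(5) = 0, the sequence is eventually periodic: after a pre-period of length 5 it cycles with period 3.
For j ≥ 5, u(j) depends only on (j - 5) mod 3. (63 - 5) mod 3 = 1, so u(63) = u(6) = 2.

2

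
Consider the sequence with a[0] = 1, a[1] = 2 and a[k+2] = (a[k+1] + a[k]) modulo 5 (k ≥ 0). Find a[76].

4

Listing terms: a[0] = 1; a[1] = 2; a[2] = 3; a[3] = 0; a[4] = 3; a[5] = 3; a[6] = 1; a[7] = 4; a[8] = 0; a[9] = 4; a[10] = 4; a[11] = 3; a[12] = 2; a[13] = 0; a[14] = 2; a[15] = 2; a[16] = 4; a[17] = 1; a[18] = 0; a[19] = 1; a[20] = 1; a[21] = 2.
Since (a[20], a[21]) = (a[0], a[1]) = (1, 2) (two consecutive terms determine the rest), the sequence is periodic with period 20.
(76 - 0) mod 20 = 16, so a[76] = a[16] = 4.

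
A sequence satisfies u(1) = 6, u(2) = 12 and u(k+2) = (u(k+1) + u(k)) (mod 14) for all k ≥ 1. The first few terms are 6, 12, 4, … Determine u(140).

12

u(1) = 6,  u(2) = 12,  u(3) = 4,  u(4) = 2,  u(5) = 6,  u(6) = 8,  u(7) = 0,  u(8) = 8,  u(9) = 8,  u(10) = 2,  u(11) = 10,  u(12) = 12,  u(13) = 8,  u(14) = 6,  u(15) = 0,  u(16) = 6,  u(17) = 6,  u(18) = 12.
Since (u(17), u(18)) = (u(1), u(2)) = (6, 12) (two consecutive terms determine the rest), the sequence is periodic with period 16.
So u(140) = u(1 + ((140-1) mod 16)) = u(12) = 12.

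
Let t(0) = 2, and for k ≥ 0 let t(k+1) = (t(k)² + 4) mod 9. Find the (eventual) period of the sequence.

3

Computing terms: t(0) = 2,  t(1) = 8,  t(2) = 5,  t(3) = 2.
Since t(3) = t(0) = 2, the sequence is periodic with period 3.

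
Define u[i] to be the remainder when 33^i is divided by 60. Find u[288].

21

We have u[1] = 33,  u[2] = 9,  u[3] = 57,  u[4] = 21,  u[5] = 33.
The sequence repeats with period 4.
(288 - 1) mod 4 = 3, so u[288] = u[4] = 21.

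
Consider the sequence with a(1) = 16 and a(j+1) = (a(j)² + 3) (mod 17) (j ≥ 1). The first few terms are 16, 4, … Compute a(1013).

1

a(1) = 16,  a(2) = 4,  a(3) = 2,  a(4) = 7,  a(5) = 1,  a(6) = 4.
Since a(6) = a(2) = 4, the sequence is eventually periodic: after a pre-period of length 1 it cycles with period 4.
For j ≥ 2, a(j) depends only on (j - 2) mod 4. (1013 - 2) mod 4 = 3, so a(1013) = a(5) = 1.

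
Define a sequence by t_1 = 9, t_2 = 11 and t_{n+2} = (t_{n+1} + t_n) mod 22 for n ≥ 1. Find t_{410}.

We have t_1 = 9; t_2 = 11; t_3 = 20; t_4 = 9; t_5 = 7; t_6 = 16; t_7 = 1; t_8 = 17; t_9 = 18; t_{10} = 13; t_{11} = 9; t_{12} = 0; t_{13} = 9; t_{14} = 9; t_{15} = 18; t_{16} = 5; t_{17} = 1; t_{18} = 6; t_{19} = 7; t_{20} = 13; t_{21} = 20; t_{22} = 11; t_{23} = 9; t_{24} = 20; t_{25} = 7; t_{26} = 5; t_{27} = 12; t_{28} = 17; t_{29} = 7; t_{30} = 2; t_{31} = 9; t_{32} = 11.
The sequence repeats with period 30.
(410 - 1) mod 30 = 19, so t_{410} = t_{20} = 13.

13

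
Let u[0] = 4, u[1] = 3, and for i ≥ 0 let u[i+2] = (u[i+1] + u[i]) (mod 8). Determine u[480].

4

We have u[0] = 4; u[1] = 3; u[2] = 7; u[3] = 2; u[4] = 1; u[5] = 3; u[6] = 4; u[7] = 7; u[8] = 3; u[9] = 2; u[10] = 5; u[11] = 7; u[12] = 4; u[13] = 3.
Since (u[12], u[13]) = (u[0], u[1]) = (4, 3) (two consecutive terms determine the rest), the sequence is periodic with period 12.
(480 - 0) mod 12 = 0, so u[480] = u[0] = 4.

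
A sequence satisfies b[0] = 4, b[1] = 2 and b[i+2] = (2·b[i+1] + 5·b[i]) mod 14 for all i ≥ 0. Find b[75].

2

We have b[0] = 4; b[1] = 2; b[2] = 10; b[3] = 2; b[4] = 12; b[5] = 6; b[6] = 2; b[7] = 6; b[8] = 8; b[9] = 4; b[10] = 6; b[11] = 4; b[12] = 10; b[13] = 12; b[14] = 4; b[15] = 12; b[16] = 2; b[17] = 8; b[18] = 12; b[19] = 8; b[20] = 6; b[21] = 10; b[22] = 8; b[23] = 10; b[24] = 4; b[25] = 2.
Since (b[24], b[25]) = (b[0], b[1]) = (4, 2) (two consecutive terms determine the rest), the sequence is periodic with period 24.
So b[75] = b[0 + ((75-0) mod 24)] = b[3] = 2.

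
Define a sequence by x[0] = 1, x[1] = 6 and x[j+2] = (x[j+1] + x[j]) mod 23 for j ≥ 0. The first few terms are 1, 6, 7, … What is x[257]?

12

Computing terms: x[0] = 1,  x[1] = 6,  x[2] = 7,  x[3] = 13,  x[4] = 20,  x[5] = 10,  x[6] = 7,  x[7] = 17,  x[8] = 1,  x[9] = 18,  x[10] = 19,  x[11] = 14,  x[12] = 10,  x[13] = 1,  x[14] = 11,  x[15] = 12,  x[16] = 0,  x[17] = 12,  x[18] = 12,  x[19] = 1,  x[20] = 13,  x[21] = 14,  x[22] = 4,  x[23] = 18,  x[24] = 22,  x[25] = 17,  x[26] = 16,  x[27] = 10,  x[28] = 3,  x[29] = 13,  x[30] = 16,  x[31] = 6,  x[32] = 22,  x[33] = 5,  x[34] = 4,  x[35] = 9,  x[36] = 13,  x[37] = 22,  x[38] = 12,  x[39] = 11,  x[40] = 0,  x[41] = 11,  x[42] = 11,  x[43] = 22,  x[44] = 10,  x[45] = 9,  x[46] = 19,  x[47] = 5,  x[48] = 1,  x[49] = 6.
The sequence repeats with period 48.
(257 - 0) mod 48 = 17, so x[257] = x[17] = 12.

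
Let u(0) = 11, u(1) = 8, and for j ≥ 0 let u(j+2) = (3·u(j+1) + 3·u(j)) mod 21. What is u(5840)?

15

u(0) = 11, u(1) = 8, u(2) = 15, u(3) = 6, u(4) = 0, u(5) = 18, u(6) = 12, u(7) = 6, u(8) = 12, u(9) = 12, u(10) = 9, u(11) = 0, u(12) = 6, u(13) = 18, u(14) = 9, u(15) = 18, u(16) = 18, u(17) = 3, u(18) = 0, u(19) = 9, u(20) = 6, u(21) = 3, u(22) = 6, u(23) = 6, u(24) = 15, u(25) = 0, u(26) = 3, u(27) = 9, u(28) = 15, u(29) = 9, u(30) = 9, u(31) = 12, u(32) = 0, u(33) = 15, u(34) = 3, u(35) = 12, u(36) = 3, u(37) = 3, u(38) = 18, u(39) = 0, u(40) = 12, u(41) = 15, u(42) = 18, u(43) = 15, u(44) = 15, u(45) = 6.
Since (u(44), u(45)) = (u(2), u(3)) = (15, 6) (two consecutive terms determine the rest), the sequence is eventually periodic: after a pre-period of length 2 it cycles with period 42.
For j ≥ 2, u(j) depends only on (j - 2) mod 42. (5840 - 2) mod 42 = 0, so u(5840) = u(2) = 15.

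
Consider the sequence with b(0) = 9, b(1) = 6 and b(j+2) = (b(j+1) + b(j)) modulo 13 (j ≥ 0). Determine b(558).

12

Computing terms: b(0) = 9,  b(1) = 6,  b(2) = 2,  b(3) = 8,  b(4) = 10,  b(5) = 5,  b(6) = 2,  b(7) = 7,  b(8) = 9,  b(9) = 3,  b(10) = 12,  b(11) = 2,  b(12) = 1,  b(13) = 3,  b(14) = 4,  b(15) = 7,  b(16) = 11,  b(17) = 5,  b(18) = 3,  b(19) = 8,  b(20) = 11,  b(21) = 6,  b(22) = 4,  b(23) = 10,  b(24) = 1,  b(25) = 11,  b(26) = 12,  b(27) = 10,  b(28) = 9,  b(29) = 6.
The sequence repeats with period 28.
So b(558) = b(0 + ((558-0) mod 28)) = b(26) = 12.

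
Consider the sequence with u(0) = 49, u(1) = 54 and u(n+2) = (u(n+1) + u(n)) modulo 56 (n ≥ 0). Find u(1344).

We have u(0) = 49; u(1) = 54; u(2) = 47; u(3) = 45; u(4) = 36; u(5) = 25; u(6) = 5; u(7) = 30; u(8) = 35; u(9) = 9; u(10) = 44; u(11) = 53; u(12) = 41; u(13) = 38; u(14) = 23; u(15) = 5; u(16) = 28; u(17) = 33; u(18) = 5; u(19) = 38; u(20) = 43; u(21) = 25; u(22) = 12; u(23) = 37; u(24) = 49; u(25) = 30; u(26) = 23; u(27) = 53; u(28) = 20; u(29) = 17; u(30) = 37; u(31) = 54; u(32) = 35; u(33) = 33; u(34) = 12; u(35) = 45; u(36) = 1; u(37) = 46; u(38) = 47; u(39) = 37; u(40) = 28; u(41) = 9; u(42) = 37; u(43) = 46; u(44) = 27; u(45) = 17; u(46) = 44; u(47) = 5; u(48) = 49; u(49) = 54.
Since (u(48), u(49)) = (u(0), u(1)) = (49, 54) (two consecutive terms determine the rest), the sequence is periodic with period 48.
So u(1344) = u(0 + ((1344-0) mod 48)) = u(0) = 49.

49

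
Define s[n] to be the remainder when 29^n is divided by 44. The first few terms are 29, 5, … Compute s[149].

Listing terms: s[1] = 29, s[2] = 5, s[3] = 13, s[4] = 25, s[5] = 21, s[6] = 37, s[7] = 17, s[8] = 9, s[9] = 41, s[10] = 1, s[11] = 29.
Since s[11] = s[1] = 29, the sequence is periodic with period 10.
So s[149] = s[1 + ((149-1) mod 10)] = s[9] = 41.

41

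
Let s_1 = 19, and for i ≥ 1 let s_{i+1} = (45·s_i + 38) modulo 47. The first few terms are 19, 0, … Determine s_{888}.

s_1 = 19, s_2 = 0, s_3 = 38, s_4 = 9, s_5 = 20, s_6 = 45, s_7 = 42, s_8 = 1, s_9 = 36, s_{10} = 13, s_{11} = 12, s_{12} = 14, s_{13} = 10, s_{14} = 18, s_{15} = 2, s_{16} = 34, s_{17} = 17, s_{18} = 4, s_{19} = 30, s_{20} = 25, s_{21} = 35, s_{22} = 15, s_{23} = 8, s_{24} = 22, s_{25} = 41, s_{26} = 3, s_{27} = 32, s_{28} = 21, s_{29} = 43, s_{30} = 46, s_{31} = 40, s_{32} = 5, s_{33} = 28, s_{34} = 29, s_{35} = 27, s_{36} = 31, s_{37} = 23, s_{38} = 39, s_{39} = 7, s_{40} = 24, s_{41} = 37, s_{42} = 11, s_{43} = 16, s_{44} = 6, s_{45} = 26, s_{46} = 33, s_{47} = 19.
The sequence repeats with period 46.
So s_{888} = s_{1 + ((888-1) mod 46)} = s_{14} = 18.

18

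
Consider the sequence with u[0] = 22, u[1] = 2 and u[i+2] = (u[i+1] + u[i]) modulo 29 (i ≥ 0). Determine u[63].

We have u[0] = 22,  u[1] = 2,  u[2] = 24,  u[3] = 26,  u[4] = 21,  u[5] = 18,  u[6] = 10,  u[7] = 28,  u[8] = 9,  u[9] = 8,  u[10] = 17,  u[11] = 25,  u[12] = 13,  u[13] = 9,  u[14] = 22,  u[15] = 2.
The sequence repeats with period 14.
So u[63] = u[0 + ((63-0) mod 14)] = u[7] = 28.

28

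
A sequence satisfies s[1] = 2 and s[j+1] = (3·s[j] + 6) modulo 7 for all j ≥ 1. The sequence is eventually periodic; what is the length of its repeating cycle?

6

We have s[1] = 2,  s[2] = 5,  s[3] = 0,  s[4] = 6,  s[5] = 3,  s[6] = 1,  s[7] = 2.
Since s[7] = s[1] = 2, the sequence is periodic with period 6.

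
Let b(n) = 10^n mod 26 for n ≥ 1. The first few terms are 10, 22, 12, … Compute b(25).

We have b(1) = 10; b(2) = 22; b(3) = 12; b(4) = 16; b(5) = 4; b(6) = 14; b(7) = 10.
The sequence repeats with period 6.
So b(25) = b(1 + ((25-1) mod 6)) = b(1) = 10.

10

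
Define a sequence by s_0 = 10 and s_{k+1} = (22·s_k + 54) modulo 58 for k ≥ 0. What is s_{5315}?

36

We have s_0 = 10, s_1 = 42, s_2 = 50, s_3 = 52, s_4 = 38, s_5 = 20, s_6 = 30, s_7 = 18, s_8 = 44, s_9 = 36, s_{10} = 34, s_{11} = 48, s_{12} = 8, s_{13} = 56, s_{14} = 10.
The sequence repeats with period 14.
(5315 - 0) mod 14 = 9, so s_{5315} = s_9 = 36.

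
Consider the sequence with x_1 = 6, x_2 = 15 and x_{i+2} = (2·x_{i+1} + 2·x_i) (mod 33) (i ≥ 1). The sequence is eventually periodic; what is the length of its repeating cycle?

10

We have x_1 = 6,  x_2 = 15,  x_3 = 9,  x_4 = 15,  x_5 = 15,  x_6 = 27,  x_7 = 18,  x_8 = 24,  x_9 = 18,  x_{10} = 18,  x_{11} = 6,  x_{12} = 15.
Since (x_{11}, x_{12}) = (x_1, x_2) = (6, 15) (two consecutive terms determine the rest), the sequence is periodic with period 10.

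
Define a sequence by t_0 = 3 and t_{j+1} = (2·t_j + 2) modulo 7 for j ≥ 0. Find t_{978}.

Listing terms: t_0 = 3,  t_1 = 1,  t_2 = 4,  t_3 = 3.
The sequence repeats with period 3.
So t_{978} = t_{0 + ((978-0) mod 3)} = t_0 = 3.

3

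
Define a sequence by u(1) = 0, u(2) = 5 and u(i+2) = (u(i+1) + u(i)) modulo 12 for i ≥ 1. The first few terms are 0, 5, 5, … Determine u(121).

Computing terms: u(1) = 0, u(2) = 5, u(3) = 5, u(4) = 10, u(5) = 3, u(6) = 1, u(7) = 4, u(8) = 5, u(9) = 9, u(10) = 2, u(11) = 11, u(12) = 1, u(13) = 0, u(14) = 1, u(15) = 1, u(16) = 2, u(17) = 3, u(18) = 5, u(19) = 8, u(20) = 1, u(21) = 9, u(22) = 10, u(23) = 7, u(24) = 5, u(25) = 0, u(26) = 5.
Since (u(25), u(26)) = (u(1), u(2)) = (0, 5) (two consecutive terms determine the rest), the sequence is periodic with period 24.
(121 - 1) mod 24 = 0, so u(121) = u(1) = 0.

0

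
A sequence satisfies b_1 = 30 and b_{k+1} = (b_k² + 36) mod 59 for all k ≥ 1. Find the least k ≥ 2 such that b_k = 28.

6

We have b_1 = 30; b_2 = 51; b_3 = 41; b_4 = 6; b_5 = 13; b_6 = 28; b_7 = 53; b_8 = 13.
Since b_8 = b_5 = 13, the sequence is eventually periodic: after a pre-period of length 4 it cycles with period 3.
The value 28 first appears (with k ≥ 2) at b_6.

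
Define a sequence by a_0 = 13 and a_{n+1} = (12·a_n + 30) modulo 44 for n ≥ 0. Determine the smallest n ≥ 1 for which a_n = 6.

6

We have a_0 = 13; a_1 = 10; a_2 = 18; a_3 = 26; a_4 = 34; a_5 = 42; a_6 = 6; a_7 = 14; a_8 = 22; a_9 = 30; a_{10} = 38; a_{11} = 2; a_{12} = 10.
Since a_{12} = a_1 = 10, the sequence is eventually periodic: after a pre-period of length 1 it cycles with period 11.
The value 6 first appears (with n ≥ 1) at a_6.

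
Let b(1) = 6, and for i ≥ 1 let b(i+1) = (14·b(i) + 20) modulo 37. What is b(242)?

We have b(1) = 6; b(2) = 30; b(3) = 33; b(4) = 1; b(5) = 34; b(6) = 15; b(7) = 8; b(8) = 21; b(9) = 18; b(10) = 13; b(11) = 17; b(12) = 36; b(13) = 6.
The sequence repeats with period 12.
(242 - 1) mod 12 = 1, so b(242) = b(2) = 30.

30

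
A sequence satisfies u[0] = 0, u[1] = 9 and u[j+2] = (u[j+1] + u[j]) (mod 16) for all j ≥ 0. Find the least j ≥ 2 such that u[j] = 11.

4

We have u[0] = 0,  u[1] = 9,  u[2] = 9,  u[3] = 2,  u[4] = 11,  u[5] = 13,  u[6] = 8,  u[7] = 5,  u[8] = 13,  u[9] = 2,  u[10] = 15,  u[11] = 1,  u[12] = 0,  u[13] = 1,  u[14] = 1,  u[15] = 2,  u[16] = 3,  u[17] = 5,  u[18] = 8,  u[19] = 13,  u[20] = 5,  u[21] = 2,  u[22] = 7,  u[23] = 9,  u[24] = 0,  u[25] = 9.
Since (u[24], u[25]) = (u[0], u[1]) = (0, 9) (two consecutive terms determine the rest), the sequence is periodic with period 24.
The value 11 first appears (with j ≥ 2) at u[4].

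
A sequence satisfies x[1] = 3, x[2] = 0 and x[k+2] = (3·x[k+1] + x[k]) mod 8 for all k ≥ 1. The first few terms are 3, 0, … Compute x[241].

3

Listing terms: x[1] = 3, x[2] = 0, x[3] = 3, x[4] = 1, x[5] = 6, x[6] = 3, x[7] = 7, x[8] = 0, x[9] = 7, x[10] = 5, x[11] = 6, x[12] = 7, x[13] = 3, x[14] = 0.
The sequence repeats with period 12.
So x[241] = x[1 + ((241-1) mod 12)] = x[1] = 3.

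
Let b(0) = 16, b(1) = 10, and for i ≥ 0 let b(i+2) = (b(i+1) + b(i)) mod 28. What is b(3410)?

Computing terms: b(0) = 16; b(1) = 10; b(2) = 26; b(3) = 8; b(4) = 6; b(5) = 14; b(6) = 20; b(7) = 6; b(8) = 26; b(9) = 4; b(10) = 2; b(11) = 6; b(12) = 8; b(13) = 14; b(14) = 22; b(15) = 8; b(16) = 2; b(17) = 10; b(18) = 12; b(19) = 22; b(20) = 6; b(21) = 0; b(22) = 6; b(23) = 6; b(24) = 12; b(25) = 18; b(26) = 2; b(27) = 20; b(28) = 22; b(29) = 14; b(30) = 8; b(31) = 22; b(32) = 2; b(33) = 24; b(34) = 26; b(35) = 22; b(36) = 20; b(37) = 14; b(38) = 6; b(39) = 20; b(40) = 26; b(41) = 18; b(42) = 16; b(43) = 6; b(44) = 22; b(45) = 0; b(46) = 22; b(47) = 22; b(48) = 16; b(49) = 10.
The sequence repeats with period 48.
(3410 - 0) mod 48 = 2, so b(3410) = b(2) = 26.

26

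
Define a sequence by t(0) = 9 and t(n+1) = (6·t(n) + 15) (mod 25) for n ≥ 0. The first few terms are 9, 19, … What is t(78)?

t(0) = 9; t(1) = 19; t(2) = 4; t(3) = 14; t(4) = 24; t(5) = 9.
The sequence repeats with period 5.
(78 - 0) mod 5 = 3, so t(78) = t(3) = 14.

14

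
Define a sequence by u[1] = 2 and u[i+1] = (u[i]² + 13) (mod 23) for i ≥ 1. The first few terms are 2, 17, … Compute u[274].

22

We have u[1] = 2, u[2] = 17, u[3] = 3, u[4] = 22, u[5] = 14, u[6] = 2.
Since u[6] = u[1] = 2, the sequence is periodic with period 5.
So u[274] = u[1 + ((274-1) mod 5)] = u[4] = 22.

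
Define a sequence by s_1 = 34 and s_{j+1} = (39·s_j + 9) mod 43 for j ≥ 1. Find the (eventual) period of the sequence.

s_1 = 34,  s_2 = 2,  s_3 = 1,  s_4 = 5,  s_5 = 32,  s_6 = 10,  s_7 = 12,  s_8 = 4,  s_9 = 36,  s_{10} = 37,  s_{11} = 33,  s_{12} = 6,  s_{13} = 28,  s_{14} = 26,  s_{15} = 34.
The sequence repeats with period 14.

14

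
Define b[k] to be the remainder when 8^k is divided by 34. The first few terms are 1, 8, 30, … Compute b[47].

b[0] = 1; b[1] = 8; b[2] = 30; b[3] = 2; b[4] = 16; b[5] = 26; b[6] = 4; b[7] = 32; b[8] = 18; b[9] = 8.
Since b[9] = b[1] = 8, the sequence is eventually periodic: after a pre-period of length 1 it cycles with period 8.
For k ≥ 1, b[k] depends only on (k - 1) mod 8. (47 - 1) mod 8 = 6, so b[47] = b[7] = 32.

32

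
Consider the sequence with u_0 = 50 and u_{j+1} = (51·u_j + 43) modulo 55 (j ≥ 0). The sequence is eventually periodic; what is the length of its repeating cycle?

10

We have u_0 = 50; u_1 = 8; u_2 = 11; u_3 = 54; u_4 = 47; u_5 = 20; u_6 = 18; u_7 = 26; u_8 = 49; u_9 = 12; u_{10} = 50.
Since u_{10} = u_0 = 50, the sequence is periodic with period 10.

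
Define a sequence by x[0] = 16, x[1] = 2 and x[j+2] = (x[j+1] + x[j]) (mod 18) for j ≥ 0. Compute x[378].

12

x[0] = 16; x[1] = 2; x[2] = 0; x[3] = 2; x[4] = 2; x[5] = 4; x[6] = 6; x[7] = 10; x[8] = 16; x[9] = 8; x[10] = 6; x[11] = 14; x[12] = 2; x[13] = 16; x[14] = 0; x[15] = 16; x[16] = 16; x[17] = 14; x[18] = 12; x[19] = 8; x[20] = 2; x[21] = 10; x[22] = 12; x[23] = 4; x[24] = 16; x[25] = 2.
The sequence repeats with period 24.
(378 - 0) mod 24 = 18, so x[378] = x[18] = 12.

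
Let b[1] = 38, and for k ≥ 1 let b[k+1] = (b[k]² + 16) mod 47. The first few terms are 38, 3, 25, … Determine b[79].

Computing terms: b[1] = 38, b[2] = 3, b[3] = 25, b[4] = 30, b[5] = 23, b[6] = 28, b[7] = 1, b[8] = 17, b[9] = 23.
Since b[9] = b[5] = 23, the sequence is eventually periodic: after a pre-period of length 4 it cycles with period 4.
For k ≥ 5, b[k] depends only on (k - 5) mod 4. (79 - 5) mod 4 = 2, so b[79] = b[7] = 1.

1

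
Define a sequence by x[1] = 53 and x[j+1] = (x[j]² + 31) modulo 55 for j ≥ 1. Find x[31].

We have x[1] = 53, x[2] = 35, x[3] = 46, x[4] = 2, x[5] = 35.
Since x[5] = x[2] = 35, the sequence is eventually periodic: after a pre-period of length 1 it cycles with period 3.
For j ≥ 2, x[j] depends only on (j - 2) mod 3. (31 - 2) mod 3 = 2, so x[31] = x[4] = 2.

2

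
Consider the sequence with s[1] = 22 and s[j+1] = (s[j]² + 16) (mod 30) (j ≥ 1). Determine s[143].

We have s[1] = 22, s[2] = 20, s[3] = 26, s[4] = 2, s[5] = 20.
Since s[5] = s[2] = 20, the sequence is eventually periodic: after a pre-period of length 1 it cycles with period 3.
For j ≥ 2, s[j] depends only on (j - 2) mod 3. (143 - 2) mod 3 = 0, so s[143] = s[2] = 20.

20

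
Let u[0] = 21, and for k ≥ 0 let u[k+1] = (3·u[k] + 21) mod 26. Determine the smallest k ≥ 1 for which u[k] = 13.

Computing terms: u[0] = 21; u[1] = 6; u[2] = 13; u[3] = 8; u[4] = 19; u[5] = 0; u[6] = 21.
Since u[6] = u[0] = 21, the sequence is periodic with period 6.
The value 13 first appears (with k ≥ 1) at u[2].

2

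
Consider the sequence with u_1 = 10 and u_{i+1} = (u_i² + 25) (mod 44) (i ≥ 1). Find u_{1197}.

30

Listing terms: u_1 = 10; u_2 = 37; u_3 = 30; u_4 = 1; u_5 = 26; u_6 = 41; u_7 = 34; u_8 = 37.
Since u_8 = u_2 = 37, the sequence is eventually periodic: after a pre-period of length 1 it cycles with period 6.
For i ≥ 2, u_i depends only on (i - 2) mod 6. (1197 - 2) mod 6 = 1, so u_{1197} = u_3 = 30.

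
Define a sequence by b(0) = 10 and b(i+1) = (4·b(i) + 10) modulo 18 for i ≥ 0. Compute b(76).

8

b(0) = 10, b(1) = 14, b(2) = 12, b(3) = 4, b(4) = 8, b(5) = 6, b(6) = 16, b(7) = 2, b(8) = 0, b(9) = 10.
Since b(9) = b(0) = 10, the sequence is periodic with period 9.
So b(76) = b(0 + ((76-0) mod 9)) = b(4) = 8.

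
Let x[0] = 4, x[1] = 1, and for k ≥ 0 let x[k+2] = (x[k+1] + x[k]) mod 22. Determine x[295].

17

Listing terms: x[0] = 4, x[1] = 1, x[2] = 5, x[3] = 6, x[4] = 11, x[5] = 17, x[6] = 6, x[7] = 1, x[8] = 7, x[9] = 8, x[10] = 15, x[11] = 1, x[12] = 16, x[13] = 17, x[14] = 11, x[15] = 6, x[16] = 17, x[17] = 1, x[18] = 18, x[19] = 19, x[20] = 15, x[21] = 12, x[22] = 5, x[23] = 17, x[24] = 0, x[25] = 17, x[26] = 17, x[27] = 12, x[28] = 7, x[29] = 19, x[30] = 4, x[31] = 1.
The sequence repeats with period 30.
(295 - 0) mod 30 = 25, so x[295] = x[25] = 17.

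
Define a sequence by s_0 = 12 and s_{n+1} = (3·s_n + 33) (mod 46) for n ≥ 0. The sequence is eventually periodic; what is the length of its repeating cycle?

Computing terms: s_0 = 12, s_1 = 23, s_2 = 10, s_3 = 17, s_4 = 38, s_5 = 9, s_6 = 14, s_7 = 29, s_8 = 28, s_9 = 25, s_{10} = 16, s_{11} = 35, s_{12} = 0, s_{13} = 33, s_{14} = 40, s_{15} = 15, s_{16} = 32, s_{17} = 37, s_{18} = 6, s_{19} = 5, s_{20} = 2, s_{21} = 39, s_{22} = 12.
The sequence repeats with period 22.

22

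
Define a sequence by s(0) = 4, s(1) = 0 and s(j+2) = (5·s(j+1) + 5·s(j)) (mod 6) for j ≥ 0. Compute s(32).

2

We have s(0) = 4,  s(1) = 0,  s(2) = 2,  s(3) = 4,  s(4) = 0.
The sequence repeats with period 3.
So s(32) = s(0 + ((32-0) mod 3)) = s(2) = 2.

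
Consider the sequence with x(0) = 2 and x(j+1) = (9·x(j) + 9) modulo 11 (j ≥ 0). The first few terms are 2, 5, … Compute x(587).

10

We have x(0) = 2,  x(1) = 5,  x(2) = 10,  x(3) = 0,  x(4) = 9,  x(5) = 2.
The sequence repeats with period 5.
So x(587) = x(0 + ((587-0) mod 5)) = x(2) = 10.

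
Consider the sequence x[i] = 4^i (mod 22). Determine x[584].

x[1] = 4,  x[2] = 16,  x[3] = 20,  x[4] = 14,  x[5] = 12,  x[6] = 4.
The sequence repeats with period 5.
So x[584] = x[1 + ((584-1) mod 5)] = x[4] = 14.

14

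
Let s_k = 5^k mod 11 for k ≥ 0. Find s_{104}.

s_0 = 1; s_1 = 5; s_2 = 3; s_3 = 4; s_4 = 9; s_5 = 1.
Since s_5 = s_0 = 1, the sequence is periodic with period 5.
So s_{104} = s_{0 + ((104-0) mod 5)} = s_4 = 9.

9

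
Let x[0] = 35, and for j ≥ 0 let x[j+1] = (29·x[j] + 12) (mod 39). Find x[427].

13

Computing terms: x[0] = 35; x[1] = 13; x[2] = 38; x[3] = 22; x[4] = 26; x[5] = 25; x[6] = 35.
Since x[6] = x[0] = 35, the sequence is periodic with period 6.
(427 - 0) mod 6 = 1, so x[427] = x[1] = 13.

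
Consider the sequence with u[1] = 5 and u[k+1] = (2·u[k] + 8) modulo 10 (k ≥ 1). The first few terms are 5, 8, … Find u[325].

Listing terms: u[1] = 5, u[2] = 8, u[3] = 4, u[4] = 6, u[5] = 0, u[6] = 8.
Since u[6] = u[2] = 8, the sequence is eventually periodic: after a pre-period of length 1 it cycles with period 4.
For k ≥ 2, u[k] depends only on (k - 2) mod 4. (325 - 2) mod 4 = 3, so u[325] = u[5] = 0.

0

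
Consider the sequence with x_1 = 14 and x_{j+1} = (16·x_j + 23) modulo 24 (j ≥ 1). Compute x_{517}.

Listing terms: x_1 = 14, x_2 = 7, x_3 = 15, x_4 = 23, x_5 = 7.
Since x_5 = x_2 = 7, the sequence is eventually periodic: after a pre-period of length 1 it cycles with period 3.
For j ≥ 2, x_j depends only on (j - 2) mod 3. (517 - 2) mod 3 = 2, so x_{517} = x_4 = 23.

23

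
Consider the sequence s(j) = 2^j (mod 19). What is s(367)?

s(0) = 1,  s(1) = 2,  s(2) = 4,  s(3) = 8,  s(4) = 16,  s(5) = 13,  s(6) = 7,  s(7) = 14,  s(8) = 9,  s(9) = 18,  s(10) = 17,  s(11) = 15,  s(12) = 11,  s(13) = 3,  s(14) = 6,  s(15) = 12,  s(16) = 5,  s(17) = 10,  s(18) = 1.
The sequence repeats with period 18.
(367 - 0) mod 18 = 7, so s(367) = s(7) = 14.

14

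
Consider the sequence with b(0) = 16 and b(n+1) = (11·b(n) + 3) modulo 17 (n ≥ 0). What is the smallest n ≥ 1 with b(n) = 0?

2

We have b(0) = 16; b(1) = 9; b(2) = 0; b(3) = 3; b(4) = 2; b(5) = 8; b(6) = 6; b(7) = 1; b(8) = 14; b(9) = 4; b(10) = 13; b(11) = 10; b(12) = 11; b(13) = 5; b(14) = 7; b(15) = 12; b(16) = 16.
The sequence repeats with period 16.
The value 0 first appears (with n ≥ 1) at b(2).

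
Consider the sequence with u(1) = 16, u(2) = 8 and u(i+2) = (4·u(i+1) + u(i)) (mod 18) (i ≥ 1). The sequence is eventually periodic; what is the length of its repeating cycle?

8

We have u(1) = 16,  u(2) = 8,  u(3) = 12,  u(4) = 2,  u(5) = 2,  u(6) = 10,  u(7) = 6,  u(8) = 16,  u(9) = 16,  u(10) = 8.
The sequence repeats with period 8.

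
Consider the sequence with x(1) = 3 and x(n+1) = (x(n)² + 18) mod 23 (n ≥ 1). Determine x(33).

Listing terms: x(1) = 3; x(2) = 4; x(3) = 11; x(4) = 1; x(5) = 19; x(6) = 11.
Since x(6) = x(3) = 11, the sequence is eventually periodic: after a pre-period of length 2 it cycles with period 3.
For n ≥ 3, x(n) depends only on (n - 3) mod 3. (33 - 3) mod 3 = 0, so x(33) = x(3) = 11.

11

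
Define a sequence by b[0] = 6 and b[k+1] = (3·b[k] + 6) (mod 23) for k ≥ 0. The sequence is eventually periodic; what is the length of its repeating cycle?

Listing terms: b[0] = 6, b[1] = 1, b[2] = 9, b[3] = 10, b[4] = 13, b[5] = 22, b[6] = 3, b[7] = 15, b[8] = 5, b[9] = 21, b[10] = 0, b[11] = 6.
Since b[11] = b[0] = 6, the sequence is periodic with period 11.

11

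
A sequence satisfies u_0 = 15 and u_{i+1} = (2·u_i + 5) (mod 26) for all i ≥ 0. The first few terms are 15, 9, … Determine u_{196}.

We have u_0 = 15; u_1 = 9; u_2 = 23; u_3 = 25; u_4 = 3; u_5 = 11; u_6 = 1; u_7 = 7; u_8 = 19; u_9 = 17; u_{10} = 13; u_{11} = 5; u_{12} = 15.
Since u_{12} = u_0 = 15, the sequence is periodic with period 12.
(196 - 0) mod 12 = 4, so u_{196} = u_4 = 3.

3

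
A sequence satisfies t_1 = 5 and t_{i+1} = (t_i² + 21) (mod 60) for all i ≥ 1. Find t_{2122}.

10

We have t_1 = 5, t_2 = 46, t_3 = 37, t_4 = 10, t_5 = 1, t_6 = 22, t_7 = 25, t_8 = 46.
Since t_8 = t_2 = 46, the sequence is eventually periodic: after a pre-period of length 1 it cycles with period 6.
For i ≥ 2, t_i depends only on (i - 2) mod 6. (2122 - 2) mod 6 = 2, so t_{2122} = t_4 = 10.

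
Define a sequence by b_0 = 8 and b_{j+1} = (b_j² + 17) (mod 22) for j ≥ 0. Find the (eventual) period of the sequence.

Computing terms: b_0 = 8; b_1 = 15; b_2 = 0; b_3 = 17; b_4 = 20; b_5 = 21; b_6 = 18; b_7 = 11; b_8 = 6; b_9 = 9; b_{10} = 10; b_{11} = 7; b_{12} = 0.
Since b_{12} = b_2 = 0, the sequence is eventually periodic: after a pre-period of length 2 it cycles with period 10.

10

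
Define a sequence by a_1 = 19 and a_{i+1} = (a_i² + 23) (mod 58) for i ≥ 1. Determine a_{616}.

We have a_1 = 19,  a_2 = 36,  a_3 = 43,  a_4 = 16,  a_5 = 47,  a_6 = 28,  a_7 = 53,  a_8 = 48,  a_9 = 7,  a_{10} = 14,  a_{11} = 45,  a_{12} = 18,  a_{13} = 57,  a_{14} = 24,  a_{15} = 19.
The sequence repeats with period 14.
So a_{616} = a_{1 + ((616-1) mod 14)} = a_{14} = 24.

24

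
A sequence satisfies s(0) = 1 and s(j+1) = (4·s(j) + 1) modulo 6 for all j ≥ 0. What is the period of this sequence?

3

We have s(0) = 1,  s(1) = 5,  s(2) = 3,  s(3) = 1.
Since s(3) = s(0) = 1, the sequence is periodic with period 3.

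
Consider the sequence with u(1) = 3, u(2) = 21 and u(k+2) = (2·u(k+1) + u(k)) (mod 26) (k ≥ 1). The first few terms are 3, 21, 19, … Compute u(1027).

19

Listing terms: u(1) = 3, u(2) = 21, u(3) = 19, u(4) = 7, u(5) = 7, u(6) = 21, u(7) = 23, u(8) = 15, u(9) = 1, u(10) = 17, u(11) = 9, u(12) = 9, u(13) = 1, u(14) = 11, u(15) = 23, u(16) = 5, u(17) = 7, u(18) = 19, u(19) = 19, u(20) = 5, u(21) = 3, u(22) = 11, u(23) = 25, u(24) = 9, u(25) = 17, u(26) = 17, u(27) = 25, u(28) = 15, u(29) = 3, u(30) = 21.
Since (u(29), u(30)) = (u(1), u(2)) = (3, 21) (two consecutive terms determine the rest), the sequence is periodic with period 28.
(1027 - 1) mod 28 = 18, so u(1027) = u(19) = 19.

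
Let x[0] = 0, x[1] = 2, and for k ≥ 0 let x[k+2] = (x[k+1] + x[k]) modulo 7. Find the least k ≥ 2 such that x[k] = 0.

8

Listing terms: x[0] = 0, x[1] = 2, x[2] = 2, x[3] = 4, x[4] = 6, x[5] = 3, x[6] = 2, x[7] = 5, x[8] = 0, x[9] = 5, x[10] = 5, x[11] = 3, x[12] = 1, x[13] = 4, x[14] = 5, x[15] = 2, x[16] = 0, x[17] = 2.
The sequence repeats with period 16.
The value 0 first appears (with k ≥ 2) at x[8].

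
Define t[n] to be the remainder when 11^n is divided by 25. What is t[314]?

16

Listing terms: t[0] = 1, t[1] = 11, t[2] = 21, t[3] = 6, t[4] = 16, t[5] = 1.
The sequence repeats with period 5.
(314 - 0) mod 5 = 4, so t[314] = t[4] = 16.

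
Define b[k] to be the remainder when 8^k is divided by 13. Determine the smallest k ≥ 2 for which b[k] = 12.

We have b[1] = 8,  b[2] = 12,  b[3] = 5,  b[4] = 1,  b[5] = 8.
Since b[5] = b[1] = 8, the sequence is periodic with period 4.
The value 12 first appears (with k ≥ 2) at b[2].

2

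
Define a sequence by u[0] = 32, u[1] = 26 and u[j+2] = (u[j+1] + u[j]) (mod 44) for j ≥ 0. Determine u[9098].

We have u[0] = 32; u[1] = 26; u[2] = 14; u[3] = 40; u[4] = 10; u[5] = 6; u[6] = 16; u[7] = 22; u[8] = 38; u[9] = 16; u[10] = 10; u[11] = 26; u[12] = 36; u[13] = 18; u[14] = 10; u[15] = 28; u[16] = 38; u[17] = 22; u[18] = 16; u[19] = 38; u[20] = 10; u[21] = 4; u[22] = 14; u[23] = 18; u[24] = 32; u[25] = 6; u[26] = 38; u[27] = 0; u[28] = 38; u[29] = 38; u[30] = 32; u[31] = 26.
Since (u[30], u[31]) = (u[0], u[1]) = (32, 26) (two consecutive terms determine the rest), the sequence is periodic with period 30.
So u[9098] = u[0 + ((9098-0) mod 30)] = u[8] = 38.

38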